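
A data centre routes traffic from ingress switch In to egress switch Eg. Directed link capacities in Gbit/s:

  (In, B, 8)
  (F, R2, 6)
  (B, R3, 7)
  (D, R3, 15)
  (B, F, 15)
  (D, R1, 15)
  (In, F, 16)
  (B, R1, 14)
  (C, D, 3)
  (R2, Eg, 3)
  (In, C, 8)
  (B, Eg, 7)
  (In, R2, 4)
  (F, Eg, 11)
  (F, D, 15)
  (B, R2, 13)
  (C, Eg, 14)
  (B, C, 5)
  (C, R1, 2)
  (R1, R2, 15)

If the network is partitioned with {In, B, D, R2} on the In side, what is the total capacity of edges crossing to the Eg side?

Edges leaving {In, B, D, R2}: In→F (16), In→C (8), B→F (15), B→C (5), B→R1 (14), B→R3 (7), B→Eg (7), D→R1 (15), D→R3 (15), R2→Eg (3).
Cut capacity = 16 + 8 + 15 + 5 + 14 + 7 + 7 + 15 + 15 + 3 = 105.

105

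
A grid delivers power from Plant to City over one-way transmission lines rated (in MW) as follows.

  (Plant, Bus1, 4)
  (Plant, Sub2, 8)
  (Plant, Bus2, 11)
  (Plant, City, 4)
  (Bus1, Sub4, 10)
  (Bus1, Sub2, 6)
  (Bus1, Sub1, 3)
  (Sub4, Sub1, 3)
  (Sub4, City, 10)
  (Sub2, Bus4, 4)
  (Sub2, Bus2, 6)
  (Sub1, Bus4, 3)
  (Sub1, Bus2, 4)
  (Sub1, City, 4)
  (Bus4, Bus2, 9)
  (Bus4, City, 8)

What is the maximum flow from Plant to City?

12

Augment Plant→City: bottleneck 4, flow now 4.
Augment Plant→Bus1→Sub4→City: bottleneck 4, flow now 8.
Augment Plant→Sub2→Bus4→City: bottleneck 4, flow now 12.
No augmenting path remains; maximum flow = 12.
In the residual graph, reachable from Plant: {Plant, Sub2, Bus2}.
Min-cut edges: Plant→Bus1 (4), Plant→City (4), Sub2→Bus4 (4); capacity 4 + 4 + 4 = 12.
This cut is saturated, so no flow can exceed 12.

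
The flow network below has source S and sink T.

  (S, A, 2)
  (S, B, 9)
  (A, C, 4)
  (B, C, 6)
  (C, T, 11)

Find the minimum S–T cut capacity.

8

Augment S→A→C→T: bottleneck 2, flow now 2.
Augment S→B→C→T: bottleneck 6, flow now 8.
No augmenting path remains; maximum flow = 8.
By max-flow min-cut, the minimum cut capacity equals the max flow.
In the residual graph, reachable from S: {S, B}.
Min-cut edges: S→A (2), B→C (6); capacity 2 + 6 = 8.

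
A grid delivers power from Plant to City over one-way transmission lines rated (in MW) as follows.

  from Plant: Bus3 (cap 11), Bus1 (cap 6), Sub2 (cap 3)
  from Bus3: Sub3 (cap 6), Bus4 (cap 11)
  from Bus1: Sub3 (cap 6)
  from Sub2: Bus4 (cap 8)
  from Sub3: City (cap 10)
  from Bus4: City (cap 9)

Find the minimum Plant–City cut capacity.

Augment Plant→Bus3→Sub3→City: bottleneck 6, flow now 6.
Augment Plant→Bus3→Bus4→City: bottleneck 5, flow now 11.
Augment Plant→Bus1→Sub3→City: bottleneck 4, flow now 15.
Augment Plant→Sub2→Bus4→City: bottleneck 3, flow now 18.
Augment Plant→Bus1→Sub3→Bus3→Bus4→City: bottleneck 1, flow now 19. (uses reverse residual edge)
No augmenting path remains; maximum flow = 19.
By max-flow min-cut, the minimum cut capacity equals the max flow.
In the residual graph, reachable from Plant: {Plant, Bus3, Bus1, Sub2, Sub3, Bus4}.
Min-cut edges: Sub3→City (10), Bus4→City (9); capacity 10 + 9 = 19.

19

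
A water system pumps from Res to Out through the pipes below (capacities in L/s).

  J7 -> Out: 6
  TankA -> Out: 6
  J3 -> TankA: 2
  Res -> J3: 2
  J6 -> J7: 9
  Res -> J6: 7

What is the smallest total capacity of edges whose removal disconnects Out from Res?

Augment Res→J3→TankA→Out: bottleneck 2, flow now 2.
Augment Res→J6→J7→Out: bottleneck 6, flow now 8.
No augmenting path remains; maximum flow = 8.
By max-flow min-cut, the minimum cut capacity equals the max flow.
In the residual graph, reachable from Res: {Res, J6, J7}.
Min-cut edges: Res→J3 (2), J7→Out (6); capacity 2 + 6 = 8.

8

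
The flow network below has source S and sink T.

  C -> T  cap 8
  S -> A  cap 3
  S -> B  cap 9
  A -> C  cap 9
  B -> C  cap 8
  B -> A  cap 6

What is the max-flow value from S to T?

Augment S→A→C→T: bottleneck 3, flow now 3.
Augment S→B→C→T: bottleneck 5, flow now 8.
No augmenting path remains; maximum flow = 8.
In the residual graph, reachable from S: {S, A, B, C}.
Min-cut edges: C→T (8); capacity 8 = 8.
This cut is saturated, so no flow can exceed 8.

8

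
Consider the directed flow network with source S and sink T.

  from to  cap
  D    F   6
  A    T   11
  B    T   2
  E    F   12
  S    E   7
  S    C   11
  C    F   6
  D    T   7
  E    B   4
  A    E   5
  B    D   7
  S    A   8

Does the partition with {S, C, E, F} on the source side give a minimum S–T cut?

Yes — it is a minimum cut (capacity 12).

Given cut capacity: 8 + 4 = 12.
Augment S→A→T: bottleneck 8, flow now 8.
Augment S→E→B→T: bottleneck 2, flow now 10.
Augment S→E→B→D→T: bottleneck 2, flow now 12.
No augmenting path remains; maximum flow = 12.
Cut capacity 12 equals the max flow, so it is a minimum cut.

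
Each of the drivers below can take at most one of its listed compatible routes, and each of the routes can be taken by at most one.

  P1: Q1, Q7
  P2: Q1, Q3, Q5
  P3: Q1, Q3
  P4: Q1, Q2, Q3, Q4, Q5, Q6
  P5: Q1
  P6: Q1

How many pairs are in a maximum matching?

Unit-capacity flow: source→left, listed edges, right→sink; max matching = max flow.
Augmenting path P1→Q1 (+1); matched 1.
Augmenting path P2→Q3 (+1); matched 2.
Augmenting path P4→Q2 (+1); matched 3.
Augmenting path P3→Q1→P1→Q7 (+1); matched 4.
Augmenting path P5→Q1→P3→Q3→P2→Q5 (+1); matched 5.
No augmenting path remains; maximum matching = 5.
König certificate: {P1, P2, P3, P4, Q1} is a vertex cover of size 5 (every listed pair touches it), so no matching can be larger.

5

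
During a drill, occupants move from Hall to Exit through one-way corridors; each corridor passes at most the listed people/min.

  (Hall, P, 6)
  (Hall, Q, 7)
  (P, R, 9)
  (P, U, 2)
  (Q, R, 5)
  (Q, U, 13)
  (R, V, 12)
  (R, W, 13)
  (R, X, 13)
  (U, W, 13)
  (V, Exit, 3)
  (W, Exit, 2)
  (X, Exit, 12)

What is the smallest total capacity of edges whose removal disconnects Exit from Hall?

13

Augment Hall→P→R→V→Exit: bottleneck 3, flow now 3.
Augment Hall→P→R→W→Exit: bottleneck 2, flow now 5.
Augment Hall→P→R→X→Exit: bottleneck 1, flow now 6.
Augment Hall→Q→R→X→Exit: bottleneck 5, flow now 11.
Augment Hall→Q→U→W→R→X→Exit: bottleneck 2, flow now 13. (uses reverse residual edge)
No augmenting path remains; maximum flow = 13.
By max-flow min-cut, the minimum cut capacity equals the max flow.
In the residual graph, reachable from Hall: {Hall}.
Min-cut edges: Hall→P (6), Hall→Q (7); capacity 6 + 7 = 13.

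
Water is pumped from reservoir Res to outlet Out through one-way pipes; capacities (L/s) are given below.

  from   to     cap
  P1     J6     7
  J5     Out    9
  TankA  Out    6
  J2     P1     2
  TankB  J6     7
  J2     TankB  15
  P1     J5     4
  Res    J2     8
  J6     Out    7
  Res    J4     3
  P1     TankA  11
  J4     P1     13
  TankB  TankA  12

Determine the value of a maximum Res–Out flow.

Augment Res→J2→P1→TankA→Out: bottleneck 2, flow now 2.
Augment Res→J2→TankB→TankA→Out: bottleneck 4, flow now 6.
Augment Res→J2→TankB→J6→Out: bottleneck 2, flow now 8.
Augment Res→J4→P1→J6→Out: bottleneck 3, flow now 11.
No augmenting path remains; maximum flow = 11.
In the residual graph, reachable from Res: {Res}.
Min-cut edges: Res→J2 (8), Res→J4 (3); capacity 8 + 3 = 11.
This cut is saturated, so no flow can exceed 11.

11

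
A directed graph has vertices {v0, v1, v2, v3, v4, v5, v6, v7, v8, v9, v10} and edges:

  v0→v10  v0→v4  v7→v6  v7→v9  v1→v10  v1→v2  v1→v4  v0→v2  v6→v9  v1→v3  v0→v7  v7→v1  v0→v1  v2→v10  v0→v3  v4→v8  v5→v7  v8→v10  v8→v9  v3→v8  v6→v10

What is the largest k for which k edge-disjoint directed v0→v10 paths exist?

Assign every edge capacity 1; by Menger, the answer equals the max flow.
Path v0→v10 (+1); total 1.
Path v0→v1→v10 (+1); total 2.
Path v0→v2→v10 (+1); total 3.
Path v0→v3→v8→v10 (+1); total 4.
Path v0→v7→v6→v10 (+1); total 5.
No residual v0→v10 path; max flow = 5.
Certifying cut of size 5: {v0→v1, v0→v10, v0→v2, v0→v7, v8→v10}.

5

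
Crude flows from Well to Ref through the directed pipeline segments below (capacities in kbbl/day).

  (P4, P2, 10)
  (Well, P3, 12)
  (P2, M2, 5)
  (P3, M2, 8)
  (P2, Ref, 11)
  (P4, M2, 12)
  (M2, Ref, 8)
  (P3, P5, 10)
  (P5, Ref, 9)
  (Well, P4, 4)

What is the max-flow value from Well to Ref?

16

Augment Well→P3→P5→Ref: bottleneck 9, flow now 9.
Augment Well→P3→M2→Ref: bottleneck 3, flow now 12.
Augment Well→P4→P2→Ref: bottleneck 4, flow now 16.
No augmenting path remains; maximum flow = 16.
In the residual graph, reachable from Well: {Well}.
Min-cut edges: Well→P3 (12), Well→P4 (4); capacity 12 + 4 = 16.
This cut is saturated, so no flow can exceed 16.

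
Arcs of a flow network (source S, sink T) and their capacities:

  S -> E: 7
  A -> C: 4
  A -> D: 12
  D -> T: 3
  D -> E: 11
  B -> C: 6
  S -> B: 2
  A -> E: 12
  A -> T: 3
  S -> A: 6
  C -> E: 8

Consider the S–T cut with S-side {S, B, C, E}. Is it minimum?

Yes — it is a minimum cut (capacity 6).

Given cut capacity: 6 = 6.
Augment S→A→T: bottleneck 3, flow now 3.
Augment S→A→D→T: bottleneck 3, flow now 6.
No augmenting path remains; maximum flow = 6.
Cut capacity 6 equals the max flow, so it is a minimum cut.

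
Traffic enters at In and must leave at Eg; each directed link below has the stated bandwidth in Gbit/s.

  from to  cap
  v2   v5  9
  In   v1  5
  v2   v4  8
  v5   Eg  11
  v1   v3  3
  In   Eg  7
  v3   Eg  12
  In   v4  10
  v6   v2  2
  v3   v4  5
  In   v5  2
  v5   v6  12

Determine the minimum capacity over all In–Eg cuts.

Augment In→Eg: bottleneck 7, flow now 7.
Augment In→v5→Eg: bottleneck 2, flow now 9.
Augment In→v1→v3→Eg: bottleneck 3, flow now 12.
No augmenting path remains; maximum flow = 12.
By max-flow min-cut, the minimum cut capacity equals the max flow.
In the residual graph, reachable from In: {In, v1, v4}.
Min-cut edges: In→v5 (2), In→Eg (7), v1→v3 (3); capacity 2 + 7 + 3 = 12.

12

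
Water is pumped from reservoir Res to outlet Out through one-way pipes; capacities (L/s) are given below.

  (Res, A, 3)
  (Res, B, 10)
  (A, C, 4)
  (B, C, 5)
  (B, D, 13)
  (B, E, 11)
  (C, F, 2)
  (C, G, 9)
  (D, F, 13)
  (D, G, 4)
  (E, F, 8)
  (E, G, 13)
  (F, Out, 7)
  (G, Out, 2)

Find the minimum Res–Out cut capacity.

Augment Res→A→C→F→Out: bottleneck 2, flow now 2.
Augment Res→A→C→G→Out: bottleneck 1, flow now 3.
Augment Res→B→C→G→Out: bottleneck 1, flow now 4.
Augment Res→B→D→F→Out: bottleneck 5, flow now 9.
No augmenting path remains; maximum flow = 9.
By max-flow min-cut, the minimum cut capacity equals the max flow.
In the residual graph, reachable from Res: {Res, A, B, C, D, E, F, G}.
Min-cut edges: F→Out (7), G→Out (2); capacity 7 + 2 = 9.

9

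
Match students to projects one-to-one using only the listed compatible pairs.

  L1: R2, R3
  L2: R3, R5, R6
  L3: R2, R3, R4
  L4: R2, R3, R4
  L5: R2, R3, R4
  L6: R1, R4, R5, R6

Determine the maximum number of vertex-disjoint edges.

5

Unit-capacity flow: source→left, listed edges, right→sink; max matching = max flow.
Augmenting path L1→R2 (+1); matched 1.
Augmenting path L2→R3 (+1); matched 2.
Augmenting path L3→R4 (+1); matched 3.
Augmenting path L6→R1 (+1); matched 4.
Augmenting path L4→R3→L2→R5 (+1); matched 5.
No augmenting path remains; maximum matching = 5.
König certificate: {L2, L6, R2, R3, R4} is a vertex cover of size 5 (every listed pair touches it), so no matching can be larger.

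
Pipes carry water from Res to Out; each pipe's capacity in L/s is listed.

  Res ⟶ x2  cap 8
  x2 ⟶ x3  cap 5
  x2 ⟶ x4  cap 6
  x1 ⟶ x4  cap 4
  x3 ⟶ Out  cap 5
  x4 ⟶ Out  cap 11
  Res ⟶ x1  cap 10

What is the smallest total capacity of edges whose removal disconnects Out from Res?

Augment Res→x1→x4→Out: bottleneck 4, flow now 4.
Augment Res→x2→x3→Out: bottleneck 5, flow now 9.
Augment Res→x2→x4→Out: bottleneck 3, flow now 12.
No augmenting path remains; maximum flow = 12.
By max-flow min-cut, the minimum cut capacity equals the max flow.
In the residual graph, reachable from Res: {Res, x1}.
Min-cut edges: Res→x2 (8), x1→x4 (4); capacity 8 + 4 = 12.

12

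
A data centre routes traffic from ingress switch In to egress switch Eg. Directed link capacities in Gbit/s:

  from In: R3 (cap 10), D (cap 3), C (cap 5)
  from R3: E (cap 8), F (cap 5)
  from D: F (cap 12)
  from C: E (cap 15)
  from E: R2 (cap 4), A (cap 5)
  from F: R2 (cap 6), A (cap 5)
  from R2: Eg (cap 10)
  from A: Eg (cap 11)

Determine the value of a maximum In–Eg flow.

Augment In→R3→E→R2→Eg: bottleneck 4, flow now 4.
Augment In→R3→E→A→Eg: bottleneck 4, flow now 8.
Augment In→R3→F→R2→Eg: bottleneck 2, flow now 10.
Augment In→D→F→R2→Eg: bottleneck 3, flow now 13.
Augment In→C→E→A→Eg: bottleneck 1, flow now 14.
Augment In→C→E→R3→F→R2→Eg: bottleneck 1, flow now 15. (uses reverse residual edge)
Augment In→C→E→R3→F→A→Eg: bottleneck 2, flow now 17. (uses reverse residual edge)
No augmenting path remains; maximum flow = 17.
In the residual graph, reachable from In: {In, R3, C, E}.
Min-cut edges: In→D (3), R3→F (5), E→R2 (4), E→A (5); capacity 3 + 5 + 4 + 5 = 17.
This cut is saturated, so no flow can exceed 17.

17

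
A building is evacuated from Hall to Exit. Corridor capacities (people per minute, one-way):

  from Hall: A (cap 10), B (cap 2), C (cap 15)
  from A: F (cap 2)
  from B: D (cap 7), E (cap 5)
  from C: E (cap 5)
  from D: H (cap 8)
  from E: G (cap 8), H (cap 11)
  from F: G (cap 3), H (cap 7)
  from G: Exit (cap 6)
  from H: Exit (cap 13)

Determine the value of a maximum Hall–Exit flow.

Augment Hall→A→F→G→Exit: bottleneck 2, flow now 2.
Augment Hall→B→D→H→Exit: bottleneck 2, flow now 4.
Augment Hall→C→E→G→Exit: bottleneck 4, flow now 8.
Augment Hall→C→E→H→Exit: bottleneck 1, flow now 9.
No augmenting path remains; maximum flow = 9.
In the residual graph, reachable from Hall: {Hall, A, C}.
Min-cut edges: Hall→B (2), A→F (2), C→E (5); capacity 2 + 2 + 5 = 9.
This cut is saturated, so no flow can exceed 9.

9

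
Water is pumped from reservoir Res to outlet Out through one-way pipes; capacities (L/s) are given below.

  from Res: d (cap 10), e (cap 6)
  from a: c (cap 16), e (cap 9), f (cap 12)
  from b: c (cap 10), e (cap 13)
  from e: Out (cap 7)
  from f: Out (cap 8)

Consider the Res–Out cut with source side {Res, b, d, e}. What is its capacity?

Edges leaving {Res, b, d, e}: b→c (10), e→Out (7).
Cut capacity = 10 + 7 = 17.

17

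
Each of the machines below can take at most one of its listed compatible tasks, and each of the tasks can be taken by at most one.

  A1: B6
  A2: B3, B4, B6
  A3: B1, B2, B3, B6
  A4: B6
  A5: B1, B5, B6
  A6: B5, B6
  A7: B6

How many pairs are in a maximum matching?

5

Unit-capacity flow: source→left, listed edges, right→sink; max matching = max flow.
Augmenting path A1→B6 (+1); matched 1.
Augmenting path A2→B3 (+1); matched 2.
Augmenting path A3→B1 (+1); matched 3.
Augmenting path A5→B5 (+1); matched 4.
Augmenting path A6→B5→A5→B1→A3→B2 (+1); matched 5.
No augmenting path remains; maximum matching = 5.
König certificate: {A2, A3, A5, A6, B6} is a vertex cover of size 5 (every listed pair touches it), so no matching can be larger.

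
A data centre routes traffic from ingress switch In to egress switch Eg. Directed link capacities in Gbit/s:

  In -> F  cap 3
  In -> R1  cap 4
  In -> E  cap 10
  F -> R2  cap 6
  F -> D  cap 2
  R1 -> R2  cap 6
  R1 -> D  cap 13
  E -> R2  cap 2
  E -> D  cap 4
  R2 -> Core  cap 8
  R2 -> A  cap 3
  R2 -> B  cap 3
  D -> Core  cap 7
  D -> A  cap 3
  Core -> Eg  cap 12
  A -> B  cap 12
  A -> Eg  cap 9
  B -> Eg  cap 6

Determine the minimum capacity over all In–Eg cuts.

13

Augment In→F→R2→Core→Eg: bottleneck 3, flow now 3.
Augment In→R1→R2→Core→Eg: bottleneck 4, flow now 7.
Augment In→E→R2→Core→Eg: bottleneck 1, flow now 8.
Augment In→E→R2→A→Eg: bottleneck 1, flow now 9.
Augment In→E→D→Core→Eg: bottleneck 4, flow now 13.
No augmenting path remains; maximum flow = 13.
By max-flow min-cut, the minimum cut capacity equals the max flow.
In the residual graph, reachable from In: {In, E}.
Min-cut edges: In→F (3), In→R1 (4), E→R2 (2), E→D (4); capacity 3 + 4 + 2 + 4 = 13.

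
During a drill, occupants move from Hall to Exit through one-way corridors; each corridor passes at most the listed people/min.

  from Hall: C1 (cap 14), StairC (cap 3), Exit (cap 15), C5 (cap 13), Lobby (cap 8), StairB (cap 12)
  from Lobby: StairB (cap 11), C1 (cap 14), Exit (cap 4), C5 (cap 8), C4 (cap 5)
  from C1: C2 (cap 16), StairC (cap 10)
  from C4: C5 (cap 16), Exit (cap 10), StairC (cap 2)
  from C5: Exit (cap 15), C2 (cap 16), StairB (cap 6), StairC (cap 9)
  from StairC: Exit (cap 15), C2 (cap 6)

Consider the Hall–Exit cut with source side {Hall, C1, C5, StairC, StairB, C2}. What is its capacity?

Edges leaving {Hall, C1, C5, StairC, StairB, C2}: Hall→Lobby (8), Hall→Exit (15), C5→Exit (15), StairC→Exit (15).
Cut capacity = 8 + 15 + 15 + 15 = 53.

53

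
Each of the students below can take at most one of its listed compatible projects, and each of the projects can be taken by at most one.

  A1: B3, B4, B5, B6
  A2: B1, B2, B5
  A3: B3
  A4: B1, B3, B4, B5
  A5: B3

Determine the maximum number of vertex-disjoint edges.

4

Unit-capacity flow: source→left, listed edges, right→sink; max matching = max flow.
Augmenting path A1→B3 (+1); matched 1.
Augmenting path A2→B1 (+1); matched 2.
Augmenting path A4→B4 (+1); matched 3.
Augmenting path A3→B3→A1→B5 (+1); matched 4.
No augmenting path remains; maximum matching = 4.
König certificate: {A1, A2, A4, B3} is a vertex cover of size 4 (every listed pair touches it), so no matching can be larger.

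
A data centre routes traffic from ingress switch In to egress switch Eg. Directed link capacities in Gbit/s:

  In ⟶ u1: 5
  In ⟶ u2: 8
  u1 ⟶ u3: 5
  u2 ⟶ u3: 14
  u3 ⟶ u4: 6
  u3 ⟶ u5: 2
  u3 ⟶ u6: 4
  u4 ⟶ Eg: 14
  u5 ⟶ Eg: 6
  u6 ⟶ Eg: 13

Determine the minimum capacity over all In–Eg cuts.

Augment In→u1→u3→u4→Eg: bottleneck 5, flow now 5.
Augment In→u2→u3→u4→Eg: bottleneck 1, flow now 6.
Augment In→u2→u3→u5→Eg: bottleneck 2, flow now 8.
Augment In→u2→u3→u6→Eg: bottleneck 4, flow now 12.
No augmenting path remains; maximum flow = 12.
By max-flow min-cut, the minimum cut capacity equals the max flow.
In the residual graph, reachable from In: {In, u1, u2, u3}.
Min-cut edges: u3→u4 (6), u3→u5 (2), u3→u6 (4); capacity 6 + 2 + 4 = 12.

12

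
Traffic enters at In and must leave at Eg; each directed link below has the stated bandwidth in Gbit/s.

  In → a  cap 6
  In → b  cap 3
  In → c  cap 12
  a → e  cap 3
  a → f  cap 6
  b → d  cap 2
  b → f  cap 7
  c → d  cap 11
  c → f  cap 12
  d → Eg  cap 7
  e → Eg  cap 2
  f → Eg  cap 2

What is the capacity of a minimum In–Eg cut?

Augment In→a→e→Eg: bottleneck 2, flow now 2.
Augment In→a→f→Eg: bottleneck 2, flow now 4.
Augment In→b→d→Eg: bottleneck 2, flow now 6.
Augment In→c→d→Eg: bottleneck 5, flow now 11.
No augmenting path remains; maximum flow = 11.
By max-flow min-cut, the minimum cut capacity equals the max flow.
In the residual graph, reachable from In: {In, a, b, c, d, e, f}.
Min-cut edges: d→Eg (7), e→Eg (2), f→Eg (2); capacity 7 + 2 + 2 = 11.

11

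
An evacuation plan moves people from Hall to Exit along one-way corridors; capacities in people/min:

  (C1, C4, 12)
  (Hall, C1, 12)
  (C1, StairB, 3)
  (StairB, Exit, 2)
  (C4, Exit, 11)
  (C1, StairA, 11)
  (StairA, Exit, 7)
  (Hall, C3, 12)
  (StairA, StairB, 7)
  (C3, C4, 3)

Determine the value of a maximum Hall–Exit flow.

Augment Hall→C1→StairB→Exit: bottleneck 2, flow now 2.
Augment Hall→C1→StairA→Exit: bottleneck 7, flow now 9.
Augment Hall→C1→C4→Exit: bottleneck 3, flow now 12.
Augment Hall→C3→C4→Exit: bottleneck 3, flow now 15.
No augmenting path remains; maximum flow = 15.
In the residual graph, reachable from Hall: {Hall, C3}.
Min-cut edges: Hall→C1 (12), C3→C4 (3); capacity 12 + 3 = 15.
This cut is saturated, so no flow can exceed 15.

15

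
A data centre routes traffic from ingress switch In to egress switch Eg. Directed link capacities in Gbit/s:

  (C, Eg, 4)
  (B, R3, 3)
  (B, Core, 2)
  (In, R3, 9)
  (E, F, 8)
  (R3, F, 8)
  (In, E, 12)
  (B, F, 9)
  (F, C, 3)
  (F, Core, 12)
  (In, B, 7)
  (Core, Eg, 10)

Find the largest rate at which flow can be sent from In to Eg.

Augment In→B→Core→Eg: bottleneck 2, flow now 2.
Augment In→E→F→C→Eg: bottleneck 3, flow now 5.
Augment In→E→F→Core→Eg: bottleneck 5, flow now 10.
Augment In→B→F→Core→Eg: bottleneck 3, flow now 13.
No augmenting path remains; maximum flow = 13.
In the residual graph, reachable from In: {In, E, B, R3, F, Core}.
Min-cut edges: F→C (3), Core→Eg (10); capacity 3 + 10 = 13.
This cut is saturated, so no flow can exceed 13.

13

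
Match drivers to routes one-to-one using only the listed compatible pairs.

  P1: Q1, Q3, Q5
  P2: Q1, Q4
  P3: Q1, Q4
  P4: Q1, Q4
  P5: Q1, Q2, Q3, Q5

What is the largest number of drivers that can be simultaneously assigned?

Unit-capacity flow: source→left, listed edges, right→sink; max matching = max flow.
Augmenting path P1→Q1 (+1); matched 1.
Augmenting path P2→Q4 (+1); matched 2.
Augmenting path P5→Q2 (+1); matched 3.
Augmenting path P3→Q1→P1→Q3 (+1); matched 4.
No augmenting path remains; maximum matching = 4.
König certificate: {P1, P5, Q1, Q4} is a vertex cover of size 4 (every listed pair touches it), so no matching can be larger.

4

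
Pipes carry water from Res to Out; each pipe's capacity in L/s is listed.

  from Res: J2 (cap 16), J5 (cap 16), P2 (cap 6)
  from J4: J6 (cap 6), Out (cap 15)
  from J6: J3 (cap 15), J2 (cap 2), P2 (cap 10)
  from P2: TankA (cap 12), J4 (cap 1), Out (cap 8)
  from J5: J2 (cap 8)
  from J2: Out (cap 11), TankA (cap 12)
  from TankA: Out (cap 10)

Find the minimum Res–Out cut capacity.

27

Augment Res→P2→Out: bottleneck 6, flow now 6.
Augment Res→J2→Out: bottleneck 11, flow now 17.
Augment Res→J2→TankA→Out: bottleneck 5, flow now 22.
Augment Res→J5→J2→TankA→Out: bottleneck 5, flow now 27.
No augmenting path remains; maximum flow = 27.
By max-flow min-cut, the minimum cut capacity equals the max flow.
In the residual graph, reachable from Res: {Res, J5, J2, TankA}.
Min-cut edges: Res→P2 (6), J2→Out (11), TankA→Out (10); capacity 6 + 11 + 10 = 27.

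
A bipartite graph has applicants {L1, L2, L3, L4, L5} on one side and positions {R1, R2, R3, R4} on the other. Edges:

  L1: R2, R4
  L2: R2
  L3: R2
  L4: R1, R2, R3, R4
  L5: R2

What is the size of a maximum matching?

Unit-capacity flow: source→left, listed edges, right→sink; max matching = max flow.
Augmenting path L1→R2 (+1); matched 1.
Augmenting path L4→R1 (+1); matched 2.
Augmenting path L2→R2→L1→R4 (+1); matched 3.
No augmenting path remains; maximum matching = 3.
König certificate: {L1, L4, R2} is a vertex cover of size 3 (every listed pair touches it), so no matching can be larger.

3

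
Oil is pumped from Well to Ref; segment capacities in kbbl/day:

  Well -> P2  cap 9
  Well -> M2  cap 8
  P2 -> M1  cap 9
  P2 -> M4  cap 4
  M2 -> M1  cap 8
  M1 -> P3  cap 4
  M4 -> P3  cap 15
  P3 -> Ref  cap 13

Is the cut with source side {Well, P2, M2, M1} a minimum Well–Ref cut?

Yes — it is a minimum cut (capacity 8).

Given cut capacity: 4 + 4 = 8.
Augment Well→P2→M1→P3→Ref: bottleneck 4, flow now 4.
Augment Well→P2→M4→P3→Ref: bottleneck 4, flow now 8.
No augmenting path remains; maximum flow = 8.
Cut capacity 8 equals the max flow, so it is a minimum cut.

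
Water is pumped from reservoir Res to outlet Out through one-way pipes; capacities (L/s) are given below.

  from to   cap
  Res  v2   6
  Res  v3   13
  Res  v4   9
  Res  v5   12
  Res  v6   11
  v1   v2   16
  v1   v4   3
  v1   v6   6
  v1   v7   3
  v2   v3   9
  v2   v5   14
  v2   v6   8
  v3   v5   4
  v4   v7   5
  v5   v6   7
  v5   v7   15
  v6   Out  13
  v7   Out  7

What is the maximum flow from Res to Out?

20

Augment Res→v6→Out: bottleneck 11, flow now 11.
Augment Res→v2→v6→Out: bottleneck 2, flow now 13.
Augment Res→v4→v7→Out: bottleneck 5, flow now 18.
Augment Res→v5→v7→Out: bottleneck 2, flow now 20.
No augmenting path remains; maximum flow = 20.
In the residual graph, reachable from Res: {Res, v2, v3, v4, v5, v6, v7}.
Min-cut edges: v6→Out (13), v7→Out (7); capacity 13 + 7 = 20.
This cut is saturated, so no flow can exceed 20.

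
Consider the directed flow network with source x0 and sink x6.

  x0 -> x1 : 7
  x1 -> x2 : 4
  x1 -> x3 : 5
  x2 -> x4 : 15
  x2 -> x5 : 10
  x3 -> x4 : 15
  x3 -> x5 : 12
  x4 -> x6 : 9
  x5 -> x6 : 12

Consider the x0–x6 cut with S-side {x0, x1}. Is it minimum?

Given cut capacity: 4 + 5 = 9.
Augment x0→x1→x2→x4→x6: bottleneck 4, flow now 4.
Augment x0→x1→x3→x4→x6: bottleneck 3, flow now 7.
No augmenting path remains; maximum flow = 7.
In the residual graph, reachable from x0: {x0}.
Min-cut edges: x0→x1 (7); capacity 7 = 7.
Cut capacity 9 exceeds the max flow 7, so it is not minimum.

No — its capacity is 9, but the minimum cut has capacity 7.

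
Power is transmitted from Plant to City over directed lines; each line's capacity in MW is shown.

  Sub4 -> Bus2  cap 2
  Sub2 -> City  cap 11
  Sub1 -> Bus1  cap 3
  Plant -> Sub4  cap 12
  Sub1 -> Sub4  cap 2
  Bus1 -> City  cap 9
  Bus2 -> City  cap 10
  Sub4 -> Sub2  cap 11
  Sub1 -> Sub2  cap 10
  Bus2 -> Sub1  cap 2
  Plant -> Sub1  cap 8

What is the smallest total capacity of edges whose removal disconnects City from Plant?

16

Augment Plant→Sub4→Sub2→City: bottleneck 11, flow now 11.
Augment Plant→Sub4→Bus2→City: bottleneck 1, flow now 12.
Augment Plant→Sub1→Bus1→City: bottleneck 3, flow now 15.
Augment Plant→Sub1→Sub4→Bus2→City: bottleneck 1, flow now 16.
No augmenting path remains; maximum flow = 16.
By max-flow min-cut, the minimum cut capacity equals the max flow.
In the residual graph, reachable from Plant: {Plant, Sub4, Sub1, Sub2}.
Min-cut edges: Sub4→Bus2 (2), Sub1→Bus1 (3), Sub2→City (11); capacity 2 + 3 + 11 = 16.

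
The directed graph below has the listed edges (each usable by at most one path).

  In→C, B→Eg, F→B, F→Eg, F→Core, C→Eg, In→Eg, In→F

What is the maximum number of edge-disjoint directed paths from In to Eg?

Assign every edge capacity 1; by Menger, the answer equals the max flow.
Path In→Eg (+1); total 1.
Path In→F→Eg (+1); total 2.
Path In→C→Eg (+1); total 3.
No residual In→Eg path; max flow = 3.
Certifying cut of size 3: {In→C, In→Eg, In→F}.

3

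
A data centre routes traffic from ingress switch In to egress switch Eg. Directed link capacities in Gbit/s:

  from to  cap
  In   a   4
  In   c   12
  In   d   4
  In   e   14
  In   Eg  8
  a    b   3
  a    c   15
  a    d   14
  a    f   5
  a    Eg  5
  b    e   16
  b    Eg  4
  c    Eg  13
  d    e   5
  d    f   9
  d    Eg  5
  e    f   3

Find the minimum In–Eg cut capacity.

Augment In→Eg: bottleneck 8, flow now 8.
Augment In→a→Eg: bottleneck 4, flow now 12.
Augment In→c→Eg: bottleneck 12, flow now 24.
Augment In→d→Eg: bottleneck 4, flow now 28.
No augmenting path remains; maximum flow = 28.
By max-flow min-cut, the minimum cut capacity equals the max flow.
In the residual graph, reachable from In: {In, e, f}.
Min-cut edges: In→a (4), In→c (12), In→d (4), In→Eg (8); capacity 4 + 12 + 4 + 8 = 28.

28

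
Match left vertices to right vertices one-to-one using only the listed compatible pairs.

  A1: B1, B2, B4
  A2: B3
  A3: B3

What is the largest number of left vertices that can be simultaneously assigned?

2

Unit-capacity flow: source→left, listed edges, right→sink; max matching = max flow.
Augmenting path A1→B1 (+1); matched 1.
Augmenting path A2→B3 (+1); matched 2.
No augmenting path remains; maximum matching = 2.
König certificate: {A1, B3} is a vertex cover of size 2 (every listed pair touches it), so no matching can be larger.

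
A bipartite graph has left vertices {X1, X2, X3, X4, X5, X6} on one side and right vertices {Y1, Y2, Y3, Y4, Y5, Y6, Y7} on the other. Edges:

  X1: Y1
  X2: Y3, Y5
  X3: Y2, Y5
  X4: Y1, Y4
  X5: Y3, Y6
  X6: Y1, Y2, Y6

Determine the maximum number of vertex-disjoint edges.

6

Unit-capacity flow: source→left, listed edges, right→sink; max matching = max flow.
Augmenting path X1→Y1 (+1); matched 1.
Augmenting path X2→Y3 (+1); matched 2.
Augmenting path X3→Y2 (+1); matched 3.
Augmenting path X4→Y4 (+1); matched 4.
Augmenting path X5→Y6 (+1); matched 5.
Augmenting path X6→Y2→X3→Y5 (+1); matched 6.
No augmenting path remains; maximum matching = 6.
König certificate: {X1, X2, X3, X4, X5, X6} is a vertex cover of size 6 (every listed pair touches it), so no matching can be larger.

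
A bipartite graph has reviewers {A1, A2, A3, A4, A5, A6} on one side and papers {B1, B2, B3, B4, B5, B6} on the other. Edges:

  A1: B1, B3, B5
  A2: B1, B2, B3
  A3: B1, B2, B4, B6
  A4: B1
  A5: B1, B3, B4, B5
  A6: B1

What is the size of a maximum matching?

Unit-capacity flow: source→left, listed edges, right→sink; max matching = max flow.
Augmenting path A1→B1 (+1); matched 1.
Augmenting path A2→B2 (+1); matched 2.
Augmenting path A3→B4 (+1); matched 3.
Augmenting path A5→B3 (+1); matched 4.
Augmenting path A4→B1→A1→B5 (+1); matched 5.
No augmenting path remains; maximum matching = 5.
König certificate: {A1, A2, A3, A5, B1} is a vertex cover of size 5 (every listed pair touches it), so no matching can be larger.

5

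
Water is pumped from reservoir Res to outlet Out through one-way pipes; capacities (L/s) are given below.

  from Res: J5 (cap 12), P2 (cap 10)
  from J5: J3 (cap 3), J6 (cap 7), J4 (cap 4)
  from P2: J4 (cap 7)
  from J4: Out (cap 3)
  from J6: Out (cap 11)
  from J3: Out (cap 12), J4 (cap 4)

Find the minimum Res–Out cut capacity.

Augment Res→J5→J4→Out: bottleneck 3, flow now 3.
Augment Res→J5→J6→Out: bottleneck 7, flow now 10.
Augment Res→J5→J3→Out: bottleneck 2, flow now 12.
Augment Res→P2→J4→J5→J3→Out: bottleneck 1, flow now 13. (uses reverse residual edge)
No augmenting path remains; maximum flow = 13.
By max-flow min-cut, the minimum cut capacity equals the max flow.
In the residual graph, reachable from Res: {Res, J5, P2, J4}.
Min-cut edges: J5→J6 (7), J5→J3 (3), J4→Out (3); capacity 7 + 3 + 3 = 13.

13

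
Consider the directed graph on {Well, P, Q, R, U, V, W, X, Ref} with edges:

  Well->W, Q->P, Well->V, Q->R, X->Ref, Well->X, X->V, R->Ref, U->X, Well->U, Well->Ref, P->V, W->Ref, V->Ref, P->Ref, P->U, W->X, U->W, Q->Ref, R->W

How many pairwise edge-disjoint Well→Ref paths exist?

Assign every edge capacity 1; by Menger, the answer equals the max flow.
Path Well→Ref (+1); total 1.
Path Well→V→Ref (+1); total 2.
Path Well→W→Ref (+1); total 3.
Path Well→X→Ref (+1); total 4.
No residual Well→Ref path; max flow = 4.
Certifying cut of size 4: {V→Ref, W→Ref, Well→Ref, X→Ref}.

4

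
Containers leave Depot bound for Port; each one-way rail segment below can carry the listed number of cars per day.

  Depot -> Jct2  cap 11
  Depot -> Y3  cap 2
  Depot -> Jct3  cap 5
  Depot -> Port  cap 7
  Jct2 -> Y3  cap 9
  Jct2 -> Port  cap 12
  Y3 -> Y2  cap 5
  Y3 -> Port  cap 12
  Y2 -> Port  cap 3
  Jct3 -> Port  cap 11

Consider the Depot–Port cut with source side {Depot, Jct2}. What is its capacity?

Edges leaving {Depot, Jct2}: Depot→Y3 (2), Depot→Jct3 (5), Depot→Port (7), Jct2→Y3 (9), Jct2→Port (12).
Cut capacity = 2 + 5 + 7 + 9 + 12 = 35.

35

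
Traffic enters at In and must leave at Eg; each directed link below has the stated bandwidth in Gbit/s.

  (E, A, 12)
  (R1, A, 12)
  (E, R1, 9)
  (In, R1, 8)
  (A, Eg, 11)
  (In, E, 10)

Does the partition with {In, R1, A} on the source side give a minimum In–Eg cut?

No — its capacity is 21, but the minimum cut has capacity 11.

Given cut capacity: 10 + 11 = 21.
Augment In→R1→A→Eg: bottleneck 8, flow now 8.
Augment In→E→A→Eg: bottleneck 3, flow now 11.
No augmenting path remains; maximum flow = 11.
In the residual graph, reachable from In: {In, R1, E, A}.
Min-cut edges: A→Eg (11); capacity 11 = 11.
Cut capacity 21 exceeds the max flow 11, so it is not minimum.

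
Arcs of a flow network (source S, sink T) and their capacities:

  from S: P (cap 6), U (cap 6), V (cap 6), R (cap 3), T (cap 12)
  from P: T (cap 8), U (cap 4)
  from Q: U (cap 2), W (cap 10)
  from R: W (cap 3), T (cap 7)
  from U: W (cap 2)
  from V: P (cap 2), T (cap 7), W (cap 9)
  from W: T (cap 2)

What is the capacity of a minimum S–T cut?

Augment S→T: bottleneck 12, flow now 12.
Augment S→P→T: bottleneck 6, flow now 18.
Augment S→R→T: bottleneck 3, flow now 21.
Augment S→V→T: bottleneck 6, flow now 27.
Augment S→U→W→T: bottleneck 2, flow now 29.
No augmenting path remains; maximum flow = 29.
By max-flow min-cut, the minimum cut capacity equals the max flow.
In the residual graph, reachable from S: {S, U}.
Min-cut edges: S→P (6), S→R (3), S→V (6), S→T (12), U→W (2); capacity 6 + 3 + 6 + 12 + 2 = 29.

29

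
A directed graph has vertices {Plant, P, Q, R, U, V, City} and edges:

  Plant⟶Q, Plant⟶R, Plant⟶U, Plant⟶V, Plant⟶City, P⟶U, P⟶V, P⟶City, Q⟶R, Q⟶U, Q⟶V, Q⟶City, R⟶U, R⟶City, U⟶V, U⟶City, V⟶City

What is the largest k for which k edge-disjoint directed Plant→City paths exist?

5

Assign every edge capacity 1; by Menger, the answer equals the max flow.
Path Plant→City (+1); total 1.
Path Plant→Q→City (+1); total 2.
Path Plant→R→City (+1); total 3.
Path Plant→U→City (+1); total 4.
Path Plant→V→City (+1); total 5.
No residual Plant→City path; max flow = 5.
Certifying cut of size 5: {Plant→City, Plant→Q, Plant→R, Plant→U, Plant→V}.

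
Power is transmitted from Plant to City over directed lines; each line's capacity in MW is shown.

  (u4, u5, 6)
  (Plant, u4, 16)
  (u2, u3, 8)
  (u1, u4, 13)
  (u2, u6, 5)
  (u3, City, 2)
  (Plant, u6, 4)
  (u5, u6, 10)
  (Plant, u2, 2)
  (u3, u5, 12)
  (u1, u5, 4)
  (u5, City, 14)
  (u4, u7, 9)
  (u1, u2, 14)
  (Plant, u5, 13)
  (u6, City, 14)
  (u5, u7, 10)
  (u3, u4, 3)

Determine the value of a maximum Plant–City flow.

25

Augment Plant→u5→City: bottleneck 13, flow now 13.
Augment Plant→u6→City: bottleneck 4, flow now 17.
Augment Plant→u2→u3→City: bottleneck 2, flow now 19.
Augment Plant→u4→u5→City: bottleneck 1, flow now 20.
Augment Plant→u4→u5→u6→City: bottleneck 5, flow now 25.
No augmenting path remains; maximum flow = 25.
In the residual graph, reachable from Plant: {Plant, u4, u7}.
Min-cut edges: Plant→u2 (2), Plant→u5 (13), Plant→u6 (4), u4→u5 (6); capacity 2 + 13 + 4 + 6 = 25.
This cut is saturated, so no flow can exceed 25.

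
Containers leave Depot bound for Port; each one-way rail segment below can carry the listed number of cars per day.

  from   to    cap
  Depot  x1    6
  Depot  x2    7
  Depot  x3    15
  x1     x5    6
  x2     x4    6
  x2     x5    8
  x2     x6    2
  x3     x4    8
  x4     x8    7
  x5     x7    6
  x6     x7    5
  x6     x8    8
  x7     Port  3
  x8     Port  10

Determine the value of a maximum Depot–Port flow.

Augment Depot→x1→x5→x7→Port: bottleneck 3, flow now 3.
Augment Depot→x2→x4→x8→Port: bottleneck 6, flow now 9.
Augment Depot→x2→x6→x8→Port: bottleneck 1, flow now 10.
Augment Depot→x3→x4→x8→Port: bottleneck 1, flow now 11.
Augment Depot→x3→x4→x2→x6→x8→Port: bottleneck 1, flow now 12. (uses reverse residual edge)
No augmenting path remains; maximum flow = 12.
In the residual graph, reachable from Depot: {Depot, x1, x2, x3, x4, x5, x7}.
Min-cut edges: x2→x6 (2), x4→x8 (7), x7→Port (3); capacity 2 + 7 + 3 = 12.
This cut is saturated, so no flow can exceed 12.

12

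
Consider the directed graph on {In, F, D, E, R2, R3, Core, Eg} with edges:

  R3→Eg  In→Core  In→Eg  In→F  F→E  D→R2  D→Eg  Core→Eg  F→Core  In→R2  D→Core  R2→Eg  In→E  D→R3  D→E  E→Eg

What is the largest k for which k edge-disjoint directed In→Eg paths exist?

4

Assign every edge capacity 1; by Menger, the answer equals the max flow.
Path In→Eg (+1); total 1.
Path In→E→Eg (+1); total 2.
Path In→R2→Eg (+1); total 3.
Path In→Core→Eg (+1); total 4.
No residual In→Eg path; max flow = 4.
Certifying cut of size 4: {Core→Eg, E→Eg, In→Eg, In→R2}.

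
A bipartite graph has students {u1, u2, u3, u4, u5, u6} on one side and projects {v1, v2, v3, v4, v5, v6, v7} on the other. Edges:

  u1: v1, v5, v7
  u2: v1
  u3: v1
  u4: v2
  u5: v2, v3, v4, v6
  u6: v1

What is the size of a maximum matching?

Unit-capacity flow: source→left, listed edges, right→sink; max matching = max flow.
Augmenting path u1→v1 (+1); matched 1.
Augmenting path u4→v2 (+1); matched 2.
Augmenting path u5→v3 (+1); matched 3.
Augmenting path u2→v1→u1→v5 (+1); matched 4.
No augmenting path remains; maximum matching = 4.
König certificate: {u1, u4, u5, v1} is a vertex cover of size 4 (every listed pair touches it), so no matching can be larger.

4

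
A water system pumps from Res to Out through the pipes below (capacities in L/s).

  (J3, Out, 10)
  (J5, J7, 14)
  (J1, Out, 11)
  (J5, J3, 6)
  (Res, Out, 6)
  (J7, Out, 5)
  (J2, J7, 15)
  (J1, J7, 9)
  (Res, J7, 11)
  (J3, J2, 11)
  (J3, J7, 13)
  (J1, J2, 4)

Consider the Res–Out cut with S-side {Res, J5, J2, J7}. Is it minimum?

No — its capacity is 17, but the minimum cut has capacity 11.

Given cut capacity: 6 + 6 + 5 = 17.
Augment Res→Out: bottleneck 6, flow now 6.
Augment Res→J7→Out: bottleneck 5, flow now 11.
No augmenting path remains; maximum flow = 11.
In the residual graph, reachable from Res: {Res, J7}.
Min-cut edges: Res→Out (6), J7→Out (5); capacity 6 + 5 = 11.
Cut capacity 17 exceeds the max flow 11, so it is not minimum.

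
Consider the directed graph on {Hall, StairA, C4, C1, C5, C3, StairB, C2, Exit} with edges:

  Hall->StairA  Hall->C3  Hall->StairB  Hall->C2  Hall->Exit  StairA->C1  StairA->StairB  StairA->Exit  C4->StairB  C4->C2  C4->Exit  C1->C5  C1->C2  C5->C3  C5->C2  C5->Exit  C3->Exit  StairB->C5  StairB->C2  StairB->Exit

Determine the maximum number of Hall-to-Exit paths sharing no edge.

Assign every edge capacity 1; by Menger, the answer equals the max flow.
Path Hall→Exit (+1); total 1.
Path Hall→StairA→Exit (+1); total 2.
Path Hall→C3→Exit (+1); total 3.
Path Hall→StairB→Exit (+1); total 4.
No residual Hall→Exit path; max flow = 4.
Certifying cut of size 4: {Hall→C3, Hall→Exit, Hall→StairA, Hall→StairB}.

4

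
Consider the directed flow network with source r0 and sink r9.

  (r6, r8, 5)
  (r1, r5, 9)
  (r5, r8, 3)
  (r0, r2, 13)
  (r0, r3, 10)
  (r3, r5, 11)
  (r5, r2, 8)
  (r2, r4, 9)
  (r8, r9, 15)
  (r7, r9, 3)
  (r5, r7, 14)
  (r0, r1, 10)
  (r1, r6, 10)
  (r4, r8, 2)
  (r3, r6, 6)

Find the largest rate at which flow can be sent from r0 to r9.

13

Augment r0→r1→r5→r7→r9: bottleneck 3, flow now 3.
Augment r0→r1→r5→r8→r9: bottleneck 3, flow now 6.
Augment r0→r1→r6→r8→r9: bottleneck 4, flow now 10.
Augment r0→r2→r4→r8→r9: bottleneck 2, flow now 12.
Augment r0→r3→r6→r8→r9: bottleneck 1, flow now 13.
No augmenting path remains; maximum flow = 13.
In the residual graph, reachable from r0: {r0, r1, r2, r3, r4, r5, r6, r7}.
Min-cut edges: r4→r8 (2), r5→r8 (3), r6→r8 (5), r7→r9 (3); capacity 2 + 3 + 5 + 3 = 13.
This cut is saturated, so no flow can exceed 13.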